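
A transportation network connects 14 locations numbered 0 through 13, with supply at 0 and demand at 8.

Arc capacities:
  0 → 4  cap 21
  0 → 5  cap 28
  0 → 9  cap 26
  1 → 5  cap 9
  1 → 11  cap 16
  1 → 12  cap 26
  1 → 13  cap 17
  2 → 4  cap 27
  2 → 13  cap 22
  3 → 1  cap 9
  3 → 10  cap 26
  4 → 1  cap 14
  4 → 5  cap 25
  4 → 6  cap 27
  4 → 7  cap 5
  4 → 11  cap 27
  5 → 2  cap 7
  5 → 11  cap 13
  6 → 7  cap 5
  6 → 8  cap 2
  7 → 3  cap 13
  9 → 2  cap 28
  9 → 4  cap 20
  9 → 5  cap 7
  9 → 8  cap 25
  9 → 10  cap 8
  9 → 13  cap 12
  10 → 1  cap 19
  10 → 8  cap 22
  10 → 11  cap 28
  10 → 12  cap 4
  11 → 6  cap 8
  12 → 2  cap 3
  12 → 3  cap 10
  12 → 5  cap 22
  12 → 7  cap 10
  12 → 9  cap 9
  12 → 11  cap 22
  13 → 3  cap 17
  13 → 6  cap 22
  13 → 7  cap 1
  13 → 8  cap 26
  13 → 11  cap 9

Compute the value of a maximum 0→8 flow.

Maximum flow value: 59

augment #1: 0→9→8 bottleneck 25, total now 25
augment #2: 0→4→6→8 bottleneck 2, total now 27
augment #3: 0→9→10→8 bottleneck 1, total now 28
augment #4: 0→4→1→13→8 bottleneck 14, total now 42
augment #5: 0→5→2→13→8 bottleneck 7, total now 49
augment #6: 0→4→7→3→10→8 bottleneck 5, total now 54
augment #7: 0→5→11→6→7→3→10→8 bottleneck 5, total now 59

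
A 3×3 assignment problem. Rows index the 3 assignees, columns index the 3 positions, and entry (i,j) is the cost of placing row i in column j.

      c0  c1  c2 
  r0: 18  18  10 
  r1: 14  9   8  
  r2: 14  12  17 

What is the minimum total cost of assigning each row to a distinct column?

optimal assignment: row0→col2 (cost 10), row1→col1 (cost 9), row2→col0 (cost 14)
total = 10 + 9 + 14 = 33

Minimum assignment cost: 33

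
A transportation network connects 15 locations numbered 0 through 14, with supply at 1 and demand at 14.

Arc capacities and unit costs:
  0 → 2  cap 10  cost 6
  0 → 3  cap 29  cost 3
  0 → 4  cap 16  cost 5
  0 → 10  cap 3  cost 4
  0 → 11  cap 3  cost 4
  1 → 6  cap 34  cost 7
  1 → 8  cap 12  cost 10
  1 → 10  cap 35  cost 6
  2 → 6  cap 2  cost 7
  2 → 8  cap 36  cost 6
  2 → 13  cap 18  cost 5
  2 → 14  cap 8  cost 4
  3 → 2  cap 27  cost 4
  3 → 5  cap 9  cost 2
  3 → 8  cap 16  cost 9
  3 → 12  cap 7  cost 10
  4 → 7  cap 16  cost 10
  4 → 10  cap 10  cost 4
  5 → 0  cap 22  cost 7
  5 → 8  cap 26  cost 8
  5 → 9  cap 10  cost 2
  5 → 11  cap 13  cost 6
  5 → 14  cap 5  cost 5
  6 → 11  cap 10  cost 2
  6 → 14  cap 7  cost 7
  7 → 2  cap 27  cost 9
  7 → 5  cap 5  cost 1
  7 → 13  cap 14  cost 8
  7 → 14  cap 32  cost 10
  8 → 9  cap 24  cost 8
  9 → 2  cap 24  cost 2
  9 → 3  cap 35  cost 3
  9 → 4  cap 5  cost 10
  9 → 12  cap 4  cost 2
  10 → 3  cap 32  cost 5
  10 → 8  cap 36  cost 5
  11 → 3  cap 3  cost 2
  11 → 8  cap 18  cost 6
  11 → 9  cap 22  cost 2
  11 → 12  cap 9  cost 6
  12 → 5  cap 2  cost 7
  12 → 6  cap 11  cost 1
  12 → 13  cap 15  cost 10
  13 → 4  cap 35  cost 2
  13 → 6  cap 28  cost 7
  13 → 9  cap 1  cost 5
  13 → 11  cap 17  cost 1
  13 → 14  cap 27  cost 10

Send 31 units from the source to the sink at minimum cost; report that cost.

Minimum cost for 31 units: 650

shortest-cost path #1: 1→6→14 push 7 @ unit cost 14 (adds 98)
shortest-cost path #2: 1→6→11→9→2→14 push 8 @ unit cost 17 (adds 136)
shortest-cost path #3: 1→10→3→5→14 push 5 @ unit cost 18 (adds 90)
shortest-cost path #4: 1→6→11→9→2→13→14 push 2 @ unit cost 28 (adds 56)
shortest-cost path #5: 1→10→3→2→13→14 push 9 @ unit cost 30 (adds 270)
total cost = 650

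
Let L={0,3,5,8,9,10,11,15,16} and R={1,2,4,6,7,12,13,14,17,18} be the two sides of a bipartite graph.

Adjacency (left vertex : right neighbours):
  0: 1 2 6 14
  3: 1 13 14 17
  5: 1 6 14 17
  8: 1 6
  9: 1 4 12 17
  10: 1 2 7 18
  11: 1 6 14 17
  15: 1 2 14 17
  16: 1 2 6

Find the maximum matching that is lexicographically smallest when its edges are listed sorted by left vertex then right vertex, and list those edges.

Lex-smallest maximum matching: {(0,1), (3,13), (5,6), (9,4), (10,7), (11,14), (15,17), (16,2)}

|M| = 8 (so the lex-smallest maximum matching has 8 edges)
process left vertices in ascending order; for each, take the smallest-labelled available neighbour that still permits 8 edges overall, or leave it unmatched if none does
lex-smallest matching: {0-1, 3-13, 5-6, 9-4, 10-7, 11-14, 15-17, 16-2}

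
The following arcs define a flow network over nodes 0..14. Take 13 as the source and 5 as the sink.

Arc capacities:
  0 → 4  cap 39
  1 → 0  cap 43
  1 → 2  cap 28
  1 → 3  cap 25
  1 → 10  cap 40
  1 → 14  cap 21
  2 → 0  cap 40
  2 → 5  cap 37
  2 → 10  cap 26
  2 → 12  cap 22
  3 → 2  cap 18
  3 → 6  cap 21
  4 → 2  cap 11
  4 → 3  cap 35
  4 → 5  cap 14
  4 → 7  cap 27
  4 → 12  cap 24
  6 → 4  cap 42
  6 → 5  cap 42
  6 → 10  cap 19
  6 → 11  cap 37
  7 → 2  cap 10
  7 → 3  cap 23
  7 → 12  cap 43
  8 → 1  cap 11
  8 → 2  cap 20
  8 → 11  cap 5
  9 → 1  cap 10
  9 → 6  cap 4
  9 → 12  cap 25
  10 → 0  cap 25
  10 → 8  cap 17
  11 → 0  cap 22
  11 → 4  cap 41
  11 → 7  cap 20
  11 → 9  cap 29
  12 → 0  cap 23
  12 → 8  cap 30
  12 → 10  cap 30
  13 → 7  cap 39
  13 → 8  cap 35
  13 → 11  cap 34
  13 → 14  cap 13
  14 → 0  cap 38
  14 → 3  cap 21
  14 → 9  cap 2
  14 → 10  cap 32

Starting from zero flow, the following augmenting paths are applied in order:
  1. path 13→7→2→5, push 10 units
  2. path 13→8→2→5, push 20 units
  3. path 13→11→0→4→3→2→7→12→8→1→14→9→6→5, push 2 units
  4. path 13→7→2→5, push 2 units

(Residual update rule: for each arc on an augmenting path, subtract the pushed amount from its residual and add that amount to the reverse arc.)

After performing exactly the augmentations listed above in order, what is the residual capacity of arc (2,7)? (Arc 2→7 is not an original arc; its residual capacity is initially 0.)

after path 1 (13→7→2→5, push 10): res(2,7)=10
after path 2 (13→8→2→5, push 20): res(2,7)=10
after path 3 (13→11→0→4→3→2→7→12→8→1→14→9→6→5, push 2): res(2,7)=8
after path 4 (13→7→2→5, push 2): res(2,7)=10

Residual capacity of (2,7): 10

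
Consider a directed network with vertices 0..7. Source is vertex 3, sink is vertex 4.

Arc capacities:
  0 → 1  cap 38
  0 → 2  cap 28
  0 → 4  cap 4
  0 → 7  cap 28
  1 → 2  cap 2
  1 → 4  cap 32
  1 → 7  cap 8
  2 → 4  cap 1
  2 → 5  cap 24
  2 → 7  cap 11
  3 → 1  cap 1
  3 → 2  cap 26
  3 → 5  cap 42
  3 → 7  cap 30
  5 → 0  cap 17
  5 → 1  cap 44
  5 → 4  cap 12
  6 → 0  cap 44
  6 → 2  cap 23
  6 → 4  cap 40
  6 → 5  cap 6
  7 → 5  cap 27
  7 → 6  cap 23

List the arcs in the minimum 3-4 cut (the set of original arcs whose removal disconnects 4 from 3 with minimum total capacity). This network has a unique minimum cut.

Min-cut arcs: {(0,4), (1,4), (2,4), (5,4), (7,6)} (total capacity 72)

augment #1: 3→1→4 push 1
augment #2: 3→2→4 push 1
augment #3: 3→5→4 push 12
augment #4: 3→5→0→4 push 4
augment #5: 3→5→1→4 push 26
augment #6: 3→7→6→4 push 23
augment #7: 3→2→5→1→4 push 5
max flow = 72; residual-reachable set from 3 gives S-side
cut edges (S→T): {(0,4), (1,4), (2,4), (5,4), (7,6)} total cap 72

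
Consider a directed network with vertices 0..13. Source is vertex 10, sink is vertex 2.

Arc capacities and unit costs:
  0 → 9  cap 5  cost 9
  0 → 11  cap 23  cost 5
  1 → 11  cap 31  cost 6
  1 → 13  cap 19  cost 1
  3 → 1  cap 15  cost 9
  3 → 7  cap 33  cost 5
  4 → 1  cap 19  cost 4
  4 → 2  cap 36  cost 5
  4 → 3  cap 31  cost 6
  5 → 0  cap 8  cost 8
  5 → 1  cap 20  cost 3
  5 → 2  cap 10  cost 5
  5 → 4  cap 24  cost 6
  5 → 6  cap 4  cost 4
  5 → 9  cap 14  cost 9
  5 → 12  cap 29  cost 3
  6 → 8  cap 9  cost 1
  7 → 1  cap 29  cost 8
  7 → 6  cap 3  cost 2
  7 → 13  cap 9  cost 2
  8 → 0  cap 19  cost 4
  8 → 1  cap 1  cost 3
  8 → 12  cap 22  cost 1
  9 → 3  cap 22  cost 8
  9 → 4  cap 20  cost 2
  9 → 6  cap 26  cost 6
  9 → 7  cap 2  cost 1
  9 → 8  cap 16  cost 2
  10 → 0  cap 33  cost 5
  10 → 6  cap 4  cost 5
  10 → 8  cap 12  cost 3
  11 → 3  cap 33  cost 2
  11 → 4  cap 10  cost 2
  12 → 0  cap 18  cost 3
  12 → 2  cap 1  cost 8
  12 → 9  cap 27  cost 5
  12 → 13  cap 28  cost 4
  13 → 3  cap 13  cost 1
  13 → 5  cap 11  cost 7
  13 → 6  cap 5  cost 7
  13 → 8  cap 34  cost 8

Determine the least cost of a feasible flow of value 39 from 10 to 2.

shortest-cost path #1: 10→8→12→2 push 1 @ unit cost 12 (adds 12)
shortest-cost path #2: 10→8→12→9→4→2 push 11 @ unit cost 16 (adds 176)
shortest-cost path #3: 10→0→11→4→2 push 10 @ unit cost 17 (adds 170)
shortest-cost path #4: 10→6→8→12→9→4→2 push 4 @ unit cost 19 (adds 76)
shortest-cost path #5: 10→0→9→4→2 push 5 @ unit cost 21 (adds 105)
shortest-cost path #6: 10→0→11→3→7→13→5→2 push 8 @ unit cost 31 (adds 248)
total cost = 787

Minimum cost for 39 units: 787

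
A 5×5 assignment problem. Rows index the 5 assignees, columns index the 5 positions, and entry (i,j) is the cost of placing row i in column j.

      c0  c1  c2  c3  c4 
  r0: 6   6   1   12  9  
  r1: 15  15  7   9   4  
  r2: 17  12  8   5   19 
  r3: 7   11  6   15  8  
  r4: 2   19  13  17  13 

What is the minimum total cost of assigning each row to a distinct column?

one of 2 optimal assignments: row0→col1 (cost 6), row1→col4 (cost 4), row2→col3 (cost 5), row3→col2 (cost 6), row4→col0 (cost 2)
total = 6 + 4 + 5 + 6 + 2 = 23

Minimum assignment cost: 23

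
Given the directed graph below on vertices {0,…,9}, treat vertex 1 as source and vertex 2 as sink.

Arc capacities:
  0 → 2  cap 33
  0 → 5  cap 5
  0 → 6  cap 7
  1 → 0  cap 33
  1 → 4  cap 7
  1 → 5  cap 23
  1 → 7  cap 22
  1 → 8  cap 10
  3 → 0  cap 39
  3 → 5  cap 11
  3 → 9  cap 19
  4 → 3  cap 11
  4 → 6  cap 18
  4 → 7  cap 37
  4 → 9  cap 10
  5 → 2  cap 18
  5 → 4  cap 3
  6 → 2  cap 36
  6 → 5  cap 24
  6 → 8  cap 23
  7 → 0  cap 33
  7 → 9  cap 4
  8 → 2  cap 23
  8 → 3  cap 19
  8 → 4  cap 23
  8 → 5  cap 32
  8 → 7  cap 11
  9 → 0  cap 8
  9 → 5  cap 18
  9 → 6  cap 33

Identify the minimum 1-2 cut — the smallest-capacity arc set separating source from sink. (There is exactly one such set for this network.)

augment #1: 1→0→2 push 33
augment #2: 1→5→2 push 18
augment #3: 1→8→2 push 10
augment #4: 1→4→6→2 push 7
augment #5: 1→5→4→6→2 push 3
augment #6: 1→7→0→6→2 push 7
augment #7: 1→7→9→6→2 push 4
max flow = 82; residual-reachable set from 1 gives S-side
cut edges (S→T): {(0,2), (0,6), (1,4), (1,8), (5,2), (5,4), (7,9)} total cap 82

Min-cut arcs: {(0,2), (0,6), (1,4), (1,8), (5,2), (5,4), (7,9)} (total capacity 82)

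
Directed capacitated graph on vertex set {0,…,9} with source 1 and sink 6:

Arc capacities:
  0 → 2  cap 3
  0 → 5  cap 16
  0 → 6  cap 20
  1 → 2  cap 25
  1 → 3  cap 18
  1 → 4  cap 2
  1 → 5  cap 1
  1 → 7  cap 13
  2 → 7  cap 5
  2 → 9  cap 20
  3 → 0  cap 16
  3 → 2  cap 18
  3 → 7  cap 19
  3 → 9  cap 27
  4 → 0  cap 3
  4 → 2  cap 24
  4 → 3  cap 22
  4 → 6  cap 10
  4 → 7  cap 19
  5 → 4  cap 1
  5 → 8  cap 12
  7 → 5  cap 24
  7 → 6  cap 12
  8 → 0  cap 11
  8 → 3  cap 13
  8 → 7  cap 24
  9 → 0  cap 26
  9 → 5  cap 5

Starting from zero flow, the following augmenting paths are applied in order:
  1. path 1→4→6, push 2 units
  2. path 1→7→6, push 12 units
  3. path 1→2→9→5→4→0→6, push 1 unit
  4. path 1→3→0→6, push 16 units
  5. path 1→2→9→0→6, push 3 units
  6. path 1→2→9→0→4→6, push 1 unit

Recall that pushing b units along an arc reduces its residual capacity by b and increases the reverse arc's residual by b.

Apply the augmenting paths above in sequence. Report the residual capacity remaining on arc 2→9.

after path 1 (1→4→6, push 2): res(2,9)=20
after path 2 (1→7→6, push 12): res(2,9)=20
after path 3 (1→2→9→5→4→0→6, push 1): res(2,9)=19
after path 4 (1→3→0→6, push 16): res(2,9)=19
after path 5 (1→2→9→0→6, push 3): res(2,9)=16
after path 6 (1→2→9→0→4→6, push 1): res(2,9)=15

Residual capacity of (2,9): 15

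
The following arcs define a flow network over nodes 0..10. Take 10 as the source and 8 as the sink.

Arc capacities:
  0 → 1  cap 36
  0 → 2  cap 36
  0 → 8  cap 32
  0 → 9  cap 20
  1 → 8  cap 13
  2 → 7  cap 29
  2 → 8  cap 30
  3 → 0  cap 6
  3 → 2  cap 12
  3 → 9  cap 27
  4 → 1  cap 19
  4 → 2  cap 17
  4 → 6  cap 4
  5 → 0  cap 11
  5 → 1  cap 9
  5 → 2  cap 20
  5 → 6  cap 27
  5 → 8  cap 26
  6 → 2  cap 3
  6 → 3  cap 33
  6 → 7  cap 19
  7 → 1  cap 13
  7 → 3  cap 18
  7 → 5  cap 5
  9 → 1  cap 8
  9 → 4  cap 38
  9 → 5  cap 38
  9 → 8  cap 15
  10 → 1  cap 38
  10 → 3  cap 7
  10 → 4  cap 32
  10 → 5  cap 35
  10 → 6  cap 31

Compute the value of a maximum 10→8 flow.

augment #1: 10→1→8 bottleneck 13, total now 13
augment #2: 10→5→8 bottleneck 26, total now 39
augment #3: 10→3→0→8 bottleneck 6, total now 45
augment #4: 10→3→2→8 bottleneck 1, total now 46
augment #5: 10→4→2→8 bottleneck 17, total now 63
augment #6: 10→5→0→8 bottleneck 9, total now 72
augment #7: 10→6→2→8 bottleneck 3, total now 75
augment #8: 10→6→3→2→8 bottleneck 9, total now 84
augment #9: 10→6→3→9→8 bottleneck 15, total now 99
augment #10: 10→6→7→5→0→8 bottleneck 2, total now 101

Maximum flow value: 101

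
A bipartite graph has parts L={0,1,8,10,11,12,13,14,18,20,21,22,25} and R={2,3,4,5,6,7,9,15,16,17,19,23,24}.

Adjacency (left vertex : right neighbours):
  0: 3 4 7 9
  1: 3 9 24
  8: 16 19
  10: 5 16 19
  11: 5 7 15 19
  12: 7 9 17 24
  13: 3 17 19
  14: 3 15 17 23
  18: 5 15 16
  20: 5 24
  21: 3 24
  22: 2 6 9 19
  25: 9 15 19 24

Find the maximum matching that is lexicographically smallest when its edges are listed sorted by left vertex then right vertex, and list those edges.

|M| = 12 (so the lex-smallest maximum matching has 12 edges)
process left vertices in ascending order; for each, take the smallest-labelled available neighbour that still permits 12 edges overall, or leave it unmatched if none does
lex-smallest matching: {0-4, 1-3, 8-16, 10-5, 11-7, 12-9, 13-17, 14-23, 18-15, 20-24, 22-2, 25-19}

Lex-smallest maximum matching: {(0,4), (1,3), (8,16), (10,5), (11,7), (12,9), (13,17), (14,23), (18,15), (20,24), (22,2), (25,19)}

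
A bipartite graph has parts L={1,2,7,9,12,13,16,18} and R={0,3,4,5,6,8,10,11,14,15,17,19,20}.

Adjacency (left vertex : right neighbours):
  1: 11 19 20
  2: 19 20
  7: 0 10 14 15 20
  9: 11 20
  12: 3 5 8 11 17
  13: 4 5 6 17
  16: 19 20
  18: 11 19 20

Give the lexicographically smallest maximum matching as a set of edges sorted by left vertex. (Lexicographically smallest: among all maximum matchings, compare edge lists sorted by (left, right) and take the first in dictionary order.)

Lex-smallest maximum matching: {(1,11), (2,19), (7,0), (9,20), (12,3), (13,4)}

|M| = 6 (so the lex-smallest maximum matching has 6 edges)
process left vertices in ascending order; for each, take the smallest-labelled available neighbour that still permits 6 edges overall, or leave it unmatched if none does
lex-smallest matching: {1-11, 2-19, 7-0, 9-20, 12-3, 13-4}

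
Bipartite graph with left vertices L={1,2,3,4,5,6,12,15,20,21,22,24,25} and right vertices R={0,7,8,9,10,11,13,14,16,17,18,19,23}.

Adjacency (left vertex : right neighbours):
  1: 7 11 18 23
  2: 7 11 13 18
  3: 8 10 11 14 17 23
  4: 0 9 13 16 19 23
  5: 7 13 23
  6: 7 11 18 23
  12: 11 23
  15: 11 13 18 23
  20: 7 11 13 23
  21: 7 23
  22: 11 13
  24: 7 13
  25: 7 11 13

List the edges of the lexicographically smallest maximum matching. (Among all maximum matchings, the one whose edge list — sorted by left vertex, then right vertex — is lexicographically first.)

Lex-smallest maximum matching: {(1,7), (2,11), (3,8), (4,0), (5,13), (6,18), (12,23)}

|M| = 7 (so the lex-smallest maximum matching has 7 edges)
process left vertices in ascending order; for each, take the smallest-labelled available neighbour that still permits 7 edges overall, or leave it unmatched if none does
lex-smallest matching: {1-7, 2-11, 3-8, 4-0, 5-13, 6-18, 12-23}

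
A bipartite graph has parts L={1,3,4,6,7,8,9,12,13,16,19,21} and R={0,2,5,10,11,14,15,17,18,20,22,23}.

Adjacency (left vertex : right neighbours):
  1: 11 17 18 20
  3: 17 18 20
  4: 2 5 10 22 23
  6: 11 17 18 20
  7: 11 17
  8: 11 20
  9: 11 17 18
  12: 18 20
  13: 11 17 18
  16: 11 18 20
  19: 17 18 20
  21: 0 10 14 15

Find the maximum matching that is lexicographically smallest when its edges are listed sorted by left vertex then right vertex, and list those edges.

Lex-smallest maximum matching: {(1,11), (3,17), (4,2), (6,18), (8,20), (21,0)}

|M| = 6 (so the lex-smallest maximum matching has 6 edges)
process left vertices in ascending order; for each, take the smallest-labelled available neighbour that still permits 6 edges overall, or leave it unmatched if none does
lex-smallest matching: {1-11, 3-17, 4-2, 6-18, 8-20, 21-0}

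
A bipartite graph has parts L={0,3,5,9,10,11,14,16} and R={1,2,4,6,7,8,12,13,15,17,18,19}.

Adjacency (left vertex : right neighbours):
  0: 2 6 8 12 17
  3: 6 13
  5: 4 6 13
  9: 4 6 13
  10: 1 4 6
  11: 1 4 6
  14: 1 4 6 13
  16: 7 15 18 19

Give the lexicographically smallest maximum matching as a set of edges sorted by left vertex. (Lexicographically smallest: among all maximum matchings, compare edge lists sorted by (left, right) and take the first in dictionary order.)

|M| = 6 (so the lex-smallest maximum matching has 6 edges)
process left vertices in ascending order; for each, take the smallest-labelled available neighbour that still permits 6 edges overall, or leave it unmatched if none does
lex-smallest matching: {0-2, 3-6, 5-4, 9-13, 10-1, 16-7}

Lex-smallest maximum matching: {(0,2), (3,6), (5,4), (9,13), (10,1), (16,7)}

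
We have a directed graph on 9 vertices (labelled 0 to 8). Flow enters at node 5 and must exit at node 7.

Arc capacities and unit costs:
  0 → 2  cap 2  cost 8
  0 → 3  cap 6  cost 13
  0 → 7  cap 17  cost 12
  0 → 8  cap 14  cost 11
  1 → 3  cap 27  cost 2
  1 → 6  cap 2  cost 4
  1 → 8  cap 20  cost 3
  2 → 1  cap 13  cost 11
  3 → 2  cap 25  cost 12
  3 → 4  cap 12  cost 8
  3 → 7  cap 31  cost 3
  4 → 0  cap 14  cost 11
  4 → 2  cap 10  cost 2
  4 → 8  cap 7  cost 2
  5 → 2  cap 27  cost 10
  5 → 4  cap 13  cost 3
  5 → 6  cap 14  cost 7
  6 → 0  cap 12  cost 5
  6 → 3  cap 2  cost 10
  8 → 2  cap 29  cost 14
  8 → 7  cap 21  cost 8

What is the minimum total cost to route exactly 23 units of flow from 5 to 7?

shortest-cost path #1: 5→4→8→7 push 7 @ unit cost 13 (adds 91)
shortest-cost path #2: 5→6→3→7 push 2 @ unit cost 20 (adds 40)
shortest-cost path #3: 5→4→2→1→3→7 push 6 @ unit cost 21 (adds 126)
shortest-cost path #4: 5→6→0→7 push 8 @ unit cost 24 (adds 192)
total cost = 449

Minimum cost for 23 units: 449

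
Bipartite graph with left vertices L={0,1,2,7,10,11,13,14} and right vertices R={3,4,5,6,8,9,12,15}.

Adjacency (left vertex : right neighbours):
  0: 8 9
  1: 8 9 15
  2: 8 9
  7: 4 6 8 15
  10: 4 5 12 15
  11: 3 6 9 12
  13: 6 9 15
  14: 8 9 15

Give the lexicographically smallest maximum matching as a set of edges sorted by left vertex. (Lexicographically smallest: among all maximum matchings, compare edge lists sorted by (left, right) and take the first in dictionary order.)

Lex-smallest maximum matching: {(0,8), (1,9), (7,4), (10,5), (11,3), (13,6), (14,15)}

|M| = 7 (so the lex-smallest maximum matching has 7 edges)
process left vertices in ascending order; for each, take the smallest-labelled available neighbour that still permits 7 edges overall, or leave it unmatched if none does
lex-smallest matching: {0-8, 1-9, 7-4, 10-5, 11-3, 13-6, 14-15}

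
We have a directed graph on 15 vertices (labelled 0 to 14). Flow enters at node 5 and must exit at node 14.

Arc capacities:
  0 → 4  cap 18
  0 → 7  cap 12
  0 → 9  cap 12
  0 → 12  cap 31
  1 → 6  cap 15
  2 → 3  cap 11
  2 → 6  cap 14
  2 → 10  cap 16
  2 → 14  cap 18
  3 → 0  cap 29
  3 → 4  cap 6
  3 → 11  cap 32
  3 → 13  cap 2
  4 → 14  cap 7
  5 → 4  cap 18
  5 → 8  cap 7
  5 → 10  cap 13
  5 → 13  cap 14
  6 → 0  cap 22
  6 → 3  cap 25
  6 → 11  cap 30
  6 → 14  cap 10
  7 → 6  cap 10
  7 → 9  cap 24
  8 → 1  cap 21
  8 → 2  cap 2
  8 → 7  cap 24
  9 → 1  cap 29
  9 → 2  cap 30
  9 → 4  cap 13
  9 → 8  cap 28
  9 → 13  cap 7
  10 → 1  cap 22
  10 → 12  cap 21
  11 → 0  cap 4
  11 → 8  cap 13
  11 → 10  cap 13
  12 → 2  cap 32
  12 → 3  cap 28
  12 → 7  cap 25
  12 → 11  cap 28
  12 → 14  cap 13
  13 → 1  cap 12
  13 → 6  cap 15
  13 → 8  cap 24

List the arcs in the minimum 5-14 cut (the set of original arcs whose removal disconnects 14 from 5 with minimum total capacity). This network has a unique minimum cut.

augment #1: 5→4→14 push 7
augment #2: 5→8→2→14 push 2
augment #3: 5→10→12→14 push 13
augment #4: 5→13→6→14 push 10
augment #5: 5→8→7→9→2→14 push 5
augment #6: 5→13→6→0→9→2→14 push 4
max flow = 41; residual-reachable set from 5 gives S-side
cut edges (S→T): {(4,14), (5,8), (5,10), (5,13)} total cap 41

Min-cut arcs: {(4,14), (5,8), (5,10), (5,13)} (total capacity 41)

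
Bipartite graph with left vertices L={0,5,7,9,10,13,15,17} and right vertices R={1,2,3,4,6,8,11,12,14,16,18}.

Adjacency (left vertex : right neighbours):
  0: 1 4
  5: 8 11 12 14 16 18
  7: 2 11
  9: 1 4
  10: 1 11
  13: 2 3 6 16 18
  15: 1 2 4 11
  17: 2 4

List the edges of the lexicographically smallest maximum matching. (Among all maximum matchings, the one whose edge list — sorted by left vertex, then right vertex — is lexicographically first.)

Lex-smallest maximum matching: {(0,1), (5,8), (7,2), (9,4), (10,11), (13,3)}

|M| = 6 (so the lex-smallest maximum matching has 6 edges)
process left vertices in ascending order; for each, take the smallest-labelled available neighbour that still permits 6 edges overall, or leave it unmatched if none does
lex-smallest matching: {0-1, 5-8, 7-2, 9-4, 10-11, 13-3}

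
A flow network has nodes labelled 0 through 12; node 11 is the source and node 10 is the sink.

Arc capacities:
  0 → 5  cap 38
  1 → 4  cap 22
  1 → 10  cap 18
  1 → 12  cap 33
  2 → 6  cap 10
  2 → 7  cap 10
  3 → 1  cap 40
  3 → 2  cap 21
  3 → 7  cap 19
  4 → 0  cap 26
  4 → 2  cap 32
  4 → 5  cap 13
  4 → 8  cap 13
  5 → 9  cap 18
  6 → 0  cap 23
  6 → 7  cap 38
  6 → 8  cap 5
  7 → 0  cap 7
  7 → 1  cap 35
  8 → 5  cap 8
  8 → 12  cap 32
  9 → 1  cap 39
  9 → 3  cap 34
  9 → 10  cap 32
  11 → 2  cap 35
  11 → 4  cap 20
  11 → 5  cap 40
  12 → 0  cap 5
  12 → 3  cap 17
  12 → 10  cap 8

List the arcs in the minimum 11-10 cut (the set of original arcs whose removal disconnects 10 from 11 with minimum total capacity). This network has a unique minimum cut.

augment #1: 11→5→9→10 push 18
augment #2: 11→2→7→1→10 push 10
augment #3: 11→4→8→12→10 push 8
augment #4: 11→2→6→7→1→10 push 8
max flow = 44; residual-reachable set from 11 gives S-side
cut edges (S→T): {(1,10), (5,9), (12,10)} total cap 44

Min-cut arcs: {(1,10), (5,9), (12,10)} (total capacity 44)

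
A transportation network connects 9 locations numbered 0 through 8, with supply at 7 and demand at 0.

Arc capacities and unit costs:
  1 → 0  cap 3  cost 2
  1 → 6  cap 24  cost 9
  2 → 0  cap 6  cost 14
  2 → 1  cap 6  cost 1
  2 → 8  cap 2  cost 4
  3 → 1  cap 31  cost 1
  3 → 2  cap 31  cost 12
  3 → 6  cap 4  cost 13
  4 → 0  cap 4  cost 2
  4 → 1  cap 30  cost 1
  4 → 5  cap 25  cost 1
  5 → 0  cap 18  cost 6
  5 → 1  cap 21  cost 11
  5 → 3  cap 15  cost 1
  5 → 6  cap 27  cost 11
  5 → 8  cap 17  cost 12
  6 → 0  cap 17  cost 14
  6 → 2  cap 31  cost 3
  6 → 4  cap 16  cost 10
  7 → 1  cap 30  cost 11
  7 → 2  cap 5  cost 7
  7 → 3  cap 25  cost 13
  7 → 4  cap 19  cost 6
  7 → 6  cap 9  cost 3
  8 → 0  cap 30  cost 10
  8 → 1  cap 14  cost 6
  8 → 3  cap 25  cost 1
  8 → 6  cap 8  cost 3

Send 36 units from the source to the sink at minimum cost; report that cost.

Minimum cost for 36 units: 524

shortest-cost path #1: 7→4→0 push 4 @ unit cost 8 (adds 32)
shortest-cost path #2: 7→4→1→0 push 3 @ unit cost 9 (adds 27)
shortest-cost path #3: 7→4→5→0 push 12 @ unit cost 13 (adds 156)
shortest-cost path #4: 7→6→2→1→4→5→0 push 3 @ unit cost 13 (adds 39)
shortest-cost path #5: 7→6→0 push 6 @ unit cost 17 (adds 102)
shortest-cost path #6: 7→2→6→0 push 3 @ unit cost 18 (adds 54)
shortest-cost path #7: 7→2→0 push 2 @ unit cost 21 (adds 42)
shortest-cost path #8: 7→1→2→0 push 3 @ unit cost 24 (adds 72)
total cost = 524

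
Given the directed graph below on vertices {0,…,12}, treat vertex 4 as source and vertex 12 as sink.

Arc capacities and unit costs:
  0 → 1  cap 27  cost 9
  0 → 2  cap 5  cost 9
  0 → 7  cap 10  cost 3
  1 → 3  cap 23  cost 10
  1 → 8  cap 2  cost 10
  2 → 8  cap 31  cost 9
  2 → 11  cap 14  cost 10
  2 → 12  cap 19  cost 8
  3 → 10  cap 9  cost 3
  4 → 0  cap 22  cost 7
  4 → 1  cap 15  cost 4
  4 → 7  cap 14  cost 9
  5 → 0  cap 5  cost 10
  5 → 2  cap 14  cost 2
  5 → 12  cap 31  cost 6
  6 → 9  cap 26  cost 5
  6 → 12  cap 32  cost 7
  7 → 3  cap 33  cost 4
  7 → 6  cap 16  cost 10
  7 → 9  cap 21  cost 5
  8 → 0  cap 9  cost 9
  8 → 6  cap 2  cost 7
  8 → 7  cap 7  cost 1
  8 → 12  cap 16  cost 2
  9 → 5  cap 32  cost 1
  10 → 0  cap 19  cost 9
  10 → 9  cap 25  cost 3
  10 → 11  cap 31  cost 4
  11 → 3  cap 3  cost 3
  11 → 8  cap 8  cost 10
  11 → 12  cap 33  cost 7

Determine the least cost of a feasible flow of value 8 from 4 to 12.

Minimum cost for 8 units: 158

shortest-cost path #1: 4→1→8→12 push 2 @ unit cost 16 (adds 32)
shortest-cost path #2: 4→7→9→5→12 push 6 @ unit cost 21 (adds 126)
total cost = 158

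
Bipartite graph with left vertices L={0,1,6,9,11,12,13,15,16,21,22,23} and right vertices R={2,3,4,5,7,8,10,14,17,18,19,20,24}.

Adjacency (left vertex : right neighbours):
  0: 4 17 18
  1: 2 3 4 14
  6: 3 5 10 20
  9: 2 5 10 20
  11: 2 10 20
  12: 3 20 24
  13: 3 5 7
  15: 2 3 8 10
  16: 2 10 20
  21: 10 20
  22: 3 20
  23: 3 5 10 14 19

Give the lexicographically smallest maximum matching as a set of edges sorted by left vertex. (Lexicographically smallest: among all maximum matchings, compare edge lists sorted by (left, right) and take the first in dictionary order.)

Lex-smallest maximum matching: {(0,4), (1,14), (6,3), (9,5), (11,2), (12,24), (13,7), (15,8), (16,10), (21,20), (23,19)}

|M| = 11 (so the lex-smallest maximum matching has 11 edges)
process left vertices in ascending order; for each, take the smallest-labelled available neighbour that still permits 11 edges overall, or leave it unmatched if none does
lex-smallest matching: {0-4, 1-14, 6-3, 9-5, 11-2, 12-24, 13-7, 15-8, 16-10, 21-20, 23-19}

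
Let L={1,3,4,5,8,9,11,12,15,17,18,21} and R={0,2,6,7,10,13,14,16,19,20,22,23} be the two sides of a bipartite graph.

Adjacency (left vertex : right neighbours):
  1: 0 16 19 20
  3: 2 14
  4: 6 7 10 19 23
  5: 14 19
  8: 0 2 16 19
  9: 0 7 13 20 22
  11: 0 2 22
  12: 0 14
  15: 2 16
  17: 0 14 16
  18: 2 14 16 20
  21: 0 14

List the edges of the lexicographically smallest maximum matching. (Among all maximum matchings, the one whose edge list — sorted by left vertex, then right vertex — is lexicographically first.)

|M| = 9 (so the lex-smallest maximum matching has 9 edges)
process left vertices in ascending order; for each, take the smallest-labelled available neighbour that still permits 9 edges overall, or leave it unmatched if none does
lex-smallest matching: {1-0, 3-2, 4-6, 5-14, 8-19, 9-7, 11-22, 15-16, 18-20}

Lex-smallest maximum matching: {(1,0), (3,2), (4,6), (5,14), (8,19), (9,7), (11,22), (15,16), (18,20)}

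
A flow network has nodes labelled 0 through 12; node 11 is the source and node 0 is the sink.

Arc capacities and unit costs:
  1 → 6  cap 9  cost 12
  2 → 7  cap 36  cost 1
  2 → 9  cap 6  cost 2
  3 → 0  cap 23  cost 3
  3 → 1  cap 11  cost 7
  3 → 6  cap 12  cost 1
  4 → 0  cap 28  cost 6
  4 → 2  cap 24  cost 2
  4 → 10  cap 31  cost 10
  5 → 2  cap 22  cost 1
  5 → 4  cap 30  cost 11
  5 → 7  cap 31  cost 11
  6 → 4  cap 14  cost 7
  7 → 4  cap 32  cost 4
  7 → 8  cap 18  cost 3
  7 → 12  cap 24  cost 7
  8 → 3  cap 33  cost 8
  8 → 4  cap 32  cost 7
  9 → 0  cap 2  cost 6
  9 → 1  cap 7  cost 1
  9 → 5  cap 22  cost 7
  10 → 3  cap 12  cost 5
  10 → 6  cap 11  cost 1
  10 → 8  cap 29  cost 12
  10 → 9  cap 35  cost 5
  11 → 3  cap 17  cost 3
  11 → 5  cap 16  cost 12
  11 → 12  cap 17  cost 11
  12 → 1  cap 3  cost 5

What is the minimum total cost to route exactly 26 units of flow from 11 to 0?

shortest-cost path #1: 11→3→0 push 17 @ unit cost 6 (adds 102)
shortest-cost path #2: 11→5→2→9→0 push 2 @ unit cost 21 (adds 42)
shortest-cost path #3: 11→5→2→7→4→0 push 7 @ unit cost 24 (adds 168)
total cost = 312

Minimum cost for 26 units: 312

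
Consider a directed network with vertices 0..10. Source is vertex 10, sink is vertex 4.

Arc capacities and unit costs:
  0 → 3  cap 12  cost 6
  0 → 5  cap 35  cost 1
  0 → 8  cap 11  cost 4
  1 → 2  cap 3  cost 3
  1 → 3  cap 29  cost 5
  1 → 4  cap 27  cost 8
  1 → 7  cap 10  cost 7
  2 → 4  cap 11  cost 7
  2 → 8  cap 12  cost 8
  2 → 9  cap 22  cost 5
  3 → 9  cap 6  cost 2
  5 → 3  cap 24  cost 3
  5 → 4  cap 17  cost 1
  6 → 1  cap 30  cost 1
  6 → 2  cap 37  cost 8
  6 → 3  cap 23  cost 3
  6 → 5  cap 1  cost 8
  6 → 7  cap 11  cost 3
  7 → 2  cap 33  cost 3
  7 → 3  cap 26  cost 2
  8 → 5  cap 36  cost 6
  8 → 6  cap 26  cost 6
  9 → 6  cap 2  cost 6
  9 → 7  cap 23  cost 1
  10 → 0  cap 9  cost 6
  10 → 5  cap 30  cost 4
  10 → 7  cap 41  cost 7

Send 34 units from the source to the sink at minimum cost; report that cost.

Minimum cost for 34 units: 420

shortest-cost path #1: 10→5→4 push 17 @ unit cost 5 (adds 85)
shortest-cost path #2: 10→7→2→4 push 11 @ unit cost 17 (adds 187)
shortest-cost path #3: 10→5→3→9→6→1→4 push 2 @ unit cost 24 (adds 48)
shortest-cost path #4: 10→0→8→6→1→4 push 4 @ unit cost 25 (adds 100)
total cost = 420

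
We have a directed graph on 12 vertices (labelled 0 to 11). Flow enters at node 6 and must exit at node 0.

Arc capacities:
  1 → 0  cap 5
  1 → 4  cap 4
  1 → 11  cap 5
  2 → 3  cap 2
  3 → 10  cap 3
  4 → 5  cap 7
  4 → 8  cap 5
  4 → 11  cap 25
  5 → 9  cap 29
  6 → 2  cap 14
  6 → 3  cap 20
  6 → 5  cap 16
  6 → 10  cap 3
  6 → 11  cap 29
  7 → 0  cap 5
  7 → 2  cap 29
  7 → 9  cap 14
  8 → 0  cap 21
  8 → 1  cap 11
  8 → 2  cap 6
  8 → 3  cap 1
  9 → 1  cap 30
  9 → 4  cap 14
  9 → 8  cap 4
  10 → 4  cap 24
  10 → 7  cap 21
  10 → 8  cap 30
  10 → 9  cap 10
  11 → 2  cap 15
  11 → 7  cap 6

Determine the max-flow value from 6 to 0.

Maximum flow value: 25

augment #1: 6→10→7→0 bottleneck 3, total now 3
augment #2: 6→11→7→0 bottleneck 2, total now 5
augment #3: 6→3→10→8→0 bottleneck 3, total now 8
augment #4: 6→5→9→1→0 bottleneck 5, total now 13
augment #5: 6→5→9→8→0 bottleneck 4, total now 17
augment #6: 6→5→9→4→8→0 bottleneck 5, total now 22
augment #7: 6→11→7→10→8→0 bottleneck 3, total now 25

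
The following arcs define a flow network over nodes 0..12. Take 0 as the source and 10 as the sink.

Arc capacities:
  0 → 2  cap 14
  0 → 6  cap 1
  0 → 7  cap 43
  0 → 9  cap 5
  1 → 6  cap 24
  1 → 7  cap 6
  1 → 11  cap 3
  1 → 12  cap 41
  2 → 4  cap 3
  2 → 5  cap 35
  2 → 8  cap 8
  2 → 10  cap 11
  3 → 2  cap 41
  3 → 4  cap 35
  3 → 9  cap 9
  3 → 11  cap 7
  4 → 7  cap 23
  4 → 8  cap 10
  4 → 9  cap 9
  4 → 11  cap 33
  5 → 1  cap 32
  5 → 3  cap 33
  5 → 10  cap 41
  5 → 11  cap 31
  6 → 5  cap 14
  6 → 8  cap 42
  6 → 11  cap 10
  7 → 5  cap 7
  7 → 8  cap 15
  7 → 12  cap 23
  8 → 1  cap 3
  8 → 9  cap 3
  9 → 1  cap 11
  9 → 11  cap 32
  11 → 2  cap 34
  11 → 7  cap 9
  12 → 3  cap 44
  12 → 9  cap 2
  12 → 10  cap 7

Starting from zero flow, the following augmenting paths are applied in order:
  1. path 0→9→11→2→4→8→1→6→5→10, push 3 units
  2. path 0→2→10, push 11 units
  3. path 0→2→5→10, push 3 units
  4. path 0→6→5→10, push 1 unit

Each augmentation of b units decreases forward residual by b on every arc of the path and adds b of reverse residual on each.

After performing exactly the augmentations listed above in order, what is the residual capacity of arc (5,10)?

Residual capacity of (5,10): 34

after path 1 (0→9→11→2→4→8→1→6→5→10, push 3): res(5,10)=38
after path 2 (0→2→10, push 11): res(5,10)=38
after path 3 (0→2→5→10, push 3): res(5,10)=35
after path 4 (0→6→5→10, push 1): res(5,10)=34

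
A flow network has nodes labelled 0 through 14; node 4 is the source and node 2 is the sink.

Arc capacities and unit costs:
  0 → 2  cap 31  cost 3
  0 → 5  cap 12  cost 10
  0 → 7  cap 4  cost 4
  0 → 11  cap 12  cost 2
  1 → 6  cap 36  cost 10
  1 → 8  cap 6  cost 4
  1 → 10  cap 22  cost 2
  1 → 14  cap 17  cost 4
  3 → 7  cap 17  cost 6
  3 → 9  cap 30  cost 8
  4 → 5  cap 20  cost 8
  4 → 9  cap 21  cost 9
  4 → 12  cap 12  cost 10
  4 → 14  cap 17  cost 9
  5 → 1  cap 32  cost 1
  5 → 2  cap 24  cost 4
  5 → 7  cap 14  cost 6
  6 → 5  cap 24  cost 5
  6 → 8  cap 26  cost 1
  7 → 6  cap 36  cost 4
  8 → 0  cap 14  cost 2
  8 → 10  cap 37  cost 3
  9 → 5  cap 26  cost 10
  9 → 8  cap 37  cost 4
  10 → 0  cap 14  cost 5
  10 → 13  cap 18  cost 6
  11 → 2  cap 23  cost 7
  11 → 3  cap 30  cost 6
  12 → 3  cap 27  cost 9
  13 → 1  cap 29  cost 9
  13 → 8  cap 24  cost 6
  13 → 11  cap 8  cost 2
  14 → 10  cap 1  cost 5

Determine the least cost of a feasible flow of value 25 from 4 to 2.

shortest-cost path #1: 4→5→2 push 20 @ unit cost 12 (adds 240)
shortest-cost path #2: 4→9→8→0→2 push 5 @ unit cost 18 (adds 90)
total cost = 330

Minimum cost for 25 units: 330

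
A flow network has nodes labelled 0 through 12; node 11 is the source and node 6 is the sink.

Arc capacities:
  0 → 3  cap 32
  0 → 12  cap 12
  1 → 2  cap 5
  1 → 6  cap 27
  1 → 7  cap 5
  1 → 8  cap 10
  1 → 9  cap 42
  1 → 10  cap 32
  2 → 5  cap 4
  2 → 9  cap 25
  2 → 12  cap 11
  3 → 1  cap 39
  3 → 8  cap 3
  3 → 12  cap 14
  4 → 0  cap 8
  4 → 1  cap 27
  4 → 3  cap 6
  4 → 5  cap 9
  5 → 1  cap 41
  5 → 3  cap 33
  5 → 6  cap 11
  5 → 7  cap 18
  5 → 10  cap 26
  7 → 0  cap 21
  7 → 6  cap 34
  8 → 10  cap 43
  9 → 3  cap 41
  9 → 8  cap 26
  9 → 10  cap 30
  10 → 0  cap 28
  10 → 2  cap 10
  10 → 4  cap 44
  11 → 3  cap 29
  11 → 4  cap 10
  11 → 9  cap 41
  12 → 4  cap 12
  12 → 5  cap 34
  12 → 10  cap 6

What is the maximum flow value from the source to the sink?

augment #1: 11→3→1→6 bottleneck 27, total now 27
augment #2: 11→4→5→6 bottleneck 9, total now 36
augment #3: 11→3→1→7→6 bottleneck 2, total now 38
augment #4: 11→4→1→7→6 bottleneck 1, total now 39
augment #5: 11→9→3→1→7→6 bottleneck 2, total now 41
augment #6: 11→9→3→12→5→6 bottleneck 2, total now 43
augment #7: 11→9→3→12→5→7→6 bottleneck 12, total now 55
augment #8: 11→9→10→2→5→7→6 bottleneck 4, total now 59
augment #9: 11→9→10→0→12→5→7→6 bottleneck 2, total now 61

Maximum flow value: 61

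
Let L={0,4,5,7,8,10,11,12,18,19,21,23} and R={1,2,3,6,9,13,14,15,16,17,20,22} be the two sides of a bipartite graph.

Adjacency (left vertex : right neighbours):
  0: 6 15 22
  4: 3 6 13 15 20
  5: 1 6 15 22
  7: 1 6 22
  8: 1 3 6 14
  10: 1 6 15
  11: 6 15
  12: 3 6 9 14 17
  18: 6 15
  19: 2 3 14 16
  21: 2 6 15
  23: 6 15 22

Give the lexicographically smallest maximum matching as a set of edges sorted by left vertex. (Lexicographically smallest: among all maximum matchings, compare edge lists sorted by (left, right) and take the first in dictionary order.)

Lex-smallest maximum matching: {(0,6), (4,3), (5,1), (7,22), (8,14), (10,15), (12,9), (19,16), (21,2)}

|M| = 9 (so the lex-smallest maximum matching has 9 edges)
process left vertices in ascending order; for each, take the smallest-labelled available neighbour that still permits 9 edges overall, or leave it unmatched if none does
lex-smallest matching: {0-6, 4-3, 5-1, 7-22, 8-14, 10-15, 12-9, 19-16, 21-2}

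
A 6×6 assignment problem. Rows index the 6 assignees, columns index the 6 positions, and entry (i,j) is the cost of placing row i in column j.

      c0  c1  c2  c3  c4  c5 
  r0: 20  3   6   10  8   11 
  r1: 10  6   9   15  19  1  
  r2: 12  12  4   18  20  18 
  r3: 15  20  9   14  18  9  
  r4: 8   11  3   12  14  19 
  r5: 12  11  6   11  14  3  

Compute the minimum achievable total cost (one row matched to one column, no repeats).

Minimum assignment cost: 43

optimal assignment: row0→col4 (cost 8), row1→col1 (cost 6), row2→col2 (cost 4), row3→col3 (cost 14), row4→col0 (cost 8), row5→col5 (cost 3)
total = 8 + 6 + 4 + 14 + 8 + 3 = 43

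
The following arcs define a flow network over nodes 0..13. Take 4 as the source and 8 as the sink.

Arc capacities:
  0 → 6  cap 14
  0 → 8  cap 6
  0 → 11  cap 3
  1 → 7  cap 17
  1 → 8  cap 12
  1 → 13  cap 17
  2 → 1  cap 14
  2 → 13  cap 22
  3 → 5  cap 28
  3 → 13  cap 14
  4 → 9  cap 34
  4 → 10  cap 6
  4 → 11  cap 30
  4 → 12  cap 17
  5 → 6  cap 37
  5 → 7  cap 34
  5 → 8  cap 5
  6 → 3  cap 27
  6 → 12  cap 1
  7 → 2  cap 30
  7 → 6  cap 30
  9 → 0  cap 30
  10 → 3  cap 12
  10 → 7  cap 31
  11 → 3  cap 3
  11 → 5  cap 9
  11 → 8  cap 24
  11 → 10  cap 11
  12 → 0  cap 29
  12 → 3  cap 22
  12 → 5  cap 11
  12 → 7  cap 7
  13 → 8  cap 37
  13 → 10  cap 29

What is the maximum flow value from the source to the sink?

Maximum flow value: 76

augment #1: 4→11→8 bottleneck 24, total now 24
augment #2: 4→9→0→8 bottleneck 6, total now 30
augment #3: 4→11→5→8 bottleneck 5, total now 35
augment #4: 4→10→3→13→8 bottleneck 6, total now 41
augment #5: 4→11→3→13→8 bottleneck 1, total now 42
augment #6: 4→12→3→13→8 bottleneck 7, total now 49
augment #7: 4→12→7→2→1→8 bottleneck 7, total now 56
augment #8: 4→12→5→7→2→1→8 bottleneck 3, total now 59
augment #9: 4→9→0→11→5→7→2→1→8 bottleneck 2, total now 61
augment #10: 4→9→0→11→5→7→2→13→8 bottleneck 1, total now 62
augment #11: 4→9→0→6→3→5→7→2→13→8 bottleneck 14, total now 76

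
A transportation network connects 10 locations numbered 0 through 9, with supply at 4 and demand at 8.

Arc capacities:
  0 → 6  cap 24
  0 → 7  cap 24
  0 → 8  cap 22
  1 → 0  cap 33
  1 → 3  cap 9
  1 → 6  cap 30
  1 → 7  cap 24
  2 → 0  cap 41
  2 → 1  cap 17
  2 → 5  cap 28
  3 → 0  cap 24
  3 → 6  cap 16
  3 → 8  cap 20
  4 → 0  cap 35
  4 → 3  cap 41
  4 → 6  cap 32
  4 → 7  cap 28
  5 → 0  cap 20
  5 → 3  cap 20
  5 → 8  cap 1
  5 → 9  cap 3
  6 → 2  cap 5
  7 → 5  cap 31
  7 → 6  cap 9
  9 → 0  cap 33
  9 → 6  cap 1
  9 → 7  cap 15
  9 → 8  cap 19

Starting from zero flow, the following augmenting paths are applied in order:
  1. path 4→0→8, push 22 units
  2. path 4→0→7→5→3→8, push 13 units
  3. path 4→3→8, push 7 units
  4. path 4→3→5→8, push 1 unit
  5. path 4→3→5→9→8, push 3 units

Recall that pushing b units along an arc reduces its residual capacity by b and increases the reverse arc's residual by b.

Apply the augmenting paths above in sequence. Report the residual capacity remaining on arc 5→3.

Residual capacity of (5,3): 11

after path 1 (4→0→8, push 22): res(5,3)=20
after path 2 (4→0→7→5→3→8, push 13): res(5,3)=7
after path 3 (4→3→8, push 7): res(5,3)=7
after path 4 (4→3→5→8, push 1): res(5,3)=8
after path 5 (4→3→5→9→8, push 3): res(5,3)=11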